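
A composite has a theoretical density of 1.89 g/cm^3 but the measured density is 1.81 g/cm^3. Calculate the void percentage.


Void% = (rho_theo - rho_actual)/rho_theo * 100 = (1.89 - 1.81)/1.89 * 100 = 4.23%

4.23%


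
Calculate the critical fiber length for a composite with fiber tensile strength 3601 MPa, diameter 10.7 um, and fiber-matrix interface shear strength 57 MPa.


Lc = sigma_f * d / (2 * tau_i) = 3601 * 10.7 / (2 * 57) = 338.0 um

338.0 um


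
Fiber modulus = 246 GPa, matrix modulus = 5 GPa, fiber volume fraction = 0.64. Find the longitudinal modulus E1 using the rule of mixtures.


E1 = Ef*Vf + Em*(1-Vf) = 246*0.64 + 5*0.36 = 159.24 GPa

159.24 GPa


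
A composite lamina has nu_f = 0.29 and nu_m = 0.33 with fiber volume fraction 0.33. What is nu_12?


nu_12 = nu_f*Vf + nu_m*(1-Vf) = 0.29*0.33 + 0.33*0.67 = 0.3168

0.3168


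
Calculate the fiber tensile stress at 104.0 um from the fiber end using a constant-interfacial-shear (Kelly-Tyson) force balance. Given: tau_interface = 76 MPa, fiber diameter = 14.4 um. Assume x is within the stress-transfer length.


Force balance: sigma_f * (pi*d^2/4) = tau * (pi*d) * x  ->  sigma_f = 4 * tau * x / d
sigma_f = 4 * 76 * 104.0 / 14.4 = 2195.6 MPa

2195.6 MPa


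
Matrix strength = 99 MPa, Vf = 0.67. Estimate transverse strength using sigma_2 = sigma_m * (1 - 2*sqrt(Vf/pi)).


factor = 1 - 2*sqrt(0.67/pi) = 0.0764
sigma_2 = 99 * 0.0764 = 7.56 MPa

7.56 MPa


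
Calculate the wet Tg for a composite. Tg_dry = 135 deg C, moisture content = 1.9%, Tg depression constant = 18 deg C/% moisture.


Tg_wet = Tg_dry - k*moisture = 135 - 18*1.9 = 100.8 deg C

100.8 deg C


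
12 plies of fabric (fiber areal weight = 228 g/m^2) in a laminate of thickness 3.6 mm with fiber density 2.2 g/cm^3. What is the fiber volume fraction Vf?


Vf = n * FAW / (rho_f * h * 1000) = 12 * 228 / (2.2 * 3.6 * 1000) = 0.3455

0.3455


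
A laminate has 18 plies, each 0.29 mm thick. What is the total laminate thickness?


h = n * t_ply = 18 * 0.29 = 5.22 mm

5.22 mm


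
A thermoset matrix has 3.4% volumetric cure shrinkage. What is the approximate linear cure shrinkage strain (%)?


Linear shrinkage ≈ vol_shrink/3 = 3.4/3 = 1.133%

1.133%


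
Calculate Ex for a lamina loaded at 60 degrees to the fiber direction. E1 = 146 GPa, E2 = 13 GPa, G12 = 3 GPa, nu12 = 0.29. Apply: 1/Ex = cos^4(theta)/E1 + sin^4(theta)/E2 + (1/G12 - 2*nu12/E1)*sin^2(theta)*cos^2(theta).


cos^4(60) = 0.0625, sin^4(60) = 0.5625, sin^2(60)*cos^2(60) = 0.1875
1/G12 - 2*nu12/E1 = 1/3 - 2*0.29/146 = 0.329361 GPa^-1
1/Ex = 0.0625/146 + 0.5625/13 + 0.329361*0.1875 = 0.1054525 GPa^-1
Ex = 9.48 GPa

9.48 GPa


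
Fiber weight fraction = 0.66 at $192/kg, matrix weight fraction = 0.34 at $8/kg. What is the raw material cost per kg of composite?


Cost = cost_f*Wf + cost_m*Wm = 192*0.66 + 8*0.34 = $129.44/kg

$129.44/kg


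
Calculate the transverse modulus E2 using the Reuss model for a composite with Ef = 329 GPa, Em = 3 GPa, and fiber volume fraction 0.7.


1/E2 = Vf/Ef + (1-Vf)/Em = 0.7/329 + 0.3/3
E2 = 9.79 GPa

9.79 GPa


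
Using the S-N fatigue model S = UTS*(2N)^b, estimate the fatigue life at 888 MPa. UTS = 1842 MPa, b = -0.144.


N = 0.5 * (S/UTS)^(1/b) = 0.5 * (888/1842)^(1/-0.144) = 79.3419 cycles

79.3419 cycles


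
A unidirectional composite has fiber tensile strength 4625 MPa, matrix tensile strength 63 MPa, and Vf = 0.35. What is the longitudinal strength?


sigma_1 = sigma_f*Vf + sigma_m*(1-Vf) = 4625*0.35 + 63*0.65 = 1659.7 MPa

1659.7 MPa


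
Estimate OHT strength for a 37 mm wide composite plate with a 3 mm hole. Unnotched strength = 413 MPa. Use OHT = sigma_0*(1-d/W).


OHT = sigma_0*(1-d/W) = 413*(1-3/37) = 379.5 MPa

379.5 MPa


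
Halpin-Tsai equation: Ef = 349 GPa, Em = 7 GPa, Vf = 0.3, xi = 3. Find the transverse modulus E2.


eta = (Ef/Em - 1)/(Ef/Em + xi) = (49.8571 - 1)/(49.8571 + 3) = 0.9243
E2 = Em*(1+xi*eta*Vf)/(1-eta*Vf) = 17.74 GPa

17.74 GPa


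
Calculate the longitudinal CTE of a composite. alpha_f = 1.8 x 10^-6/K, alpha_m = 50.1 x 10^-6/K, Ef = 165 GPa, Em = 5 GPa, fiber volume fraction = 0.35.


E1 = Ef*Vf + Em*(1-Vf) = 61.0
alpha_1 = (alpha_f*Ef*Vf + alpha_m*Em*(1-Vf))/E1 = 4.37 x 10^-6/K

4.37 x 10^-6/K


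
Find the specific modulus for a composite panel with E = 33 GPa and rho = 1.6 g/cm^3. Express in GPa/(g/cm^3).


Specific stiffness = E/rho = 33/1.6 = 20.6 GPa/(g/cm^3)

20.6 GPa/(g/cm^3)


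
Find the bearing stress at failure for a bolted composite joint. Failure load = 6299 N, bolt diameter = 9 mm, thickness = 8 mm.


sigma_br = F/(d*h) = 6299/(9*8) = 87.5 MPa

87.5 MPa


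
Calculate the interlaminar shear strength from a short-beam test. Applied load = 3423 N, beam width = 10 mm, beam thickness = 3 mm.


ILSS = 3F/(4bh) = 3*3423/(4*10*3) = 85.58 MPa

85.58 MPa


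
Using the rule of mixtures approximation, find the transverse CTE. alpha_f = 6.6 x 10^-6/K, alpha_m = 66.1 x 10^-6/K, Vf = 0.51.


alpha_2 = alpha_f*Vf + alpha_m*(1-Vf) = 6.6*0.51 + 66.1*0.49 = 35.8 x 10^-6/K

35.8 x 10^-6/K


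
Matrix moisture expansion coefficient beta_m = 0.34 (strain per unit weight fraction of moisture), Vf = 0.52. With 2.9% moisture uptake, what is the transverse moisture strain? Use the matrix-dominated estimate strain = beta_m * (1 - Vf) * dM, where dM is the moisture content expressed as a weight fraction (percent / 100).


dM = 2.9/100 = 0.029
strain = beta_m * (1-Vf) * dM = 0.34 * 0.48 * 0.029 = 0.0047328

0.0047328


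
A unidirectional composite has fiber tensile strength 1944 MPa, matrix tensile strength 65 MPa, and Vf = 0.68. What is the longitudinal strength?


sigma_1 = sigma_f*Vf + sigma_m*(1-Vf) = 1944*0.68 + 65*0.32 = 1342.7 MPa

1342.7 MPa


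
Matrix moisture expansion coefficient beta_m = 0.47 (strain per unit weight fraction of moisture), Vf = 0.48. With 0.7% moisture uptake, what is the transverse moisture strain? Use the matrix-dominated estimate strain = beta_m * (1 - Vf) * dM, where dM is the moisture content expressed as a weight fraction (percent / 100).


dM = 0.7/100 = 0.007
strain = beta_m * (1-Vf) * dM = 0.47 * 0.52 * 0.007 = 0.0017108

0.0017108


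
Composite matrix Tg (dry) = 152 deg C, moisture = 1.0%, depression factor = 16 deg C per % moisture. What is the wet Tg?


Tg_wet = Tg_dry - k*moisture = 152 - 16*1.0 = 136.0 deg C

136.0 deg C


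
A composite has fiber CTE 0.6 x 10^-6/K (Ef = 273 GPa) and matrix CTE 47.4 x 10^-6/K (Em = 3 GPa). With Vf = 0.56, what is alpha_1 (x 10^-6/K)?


E1 = Ef*Vf + Em*(1-Vf) = 154.2
alpha_1 = (alpha_f*Ef*Vf + alpha_m*Em*(1-Vf))/E1 = 1.0 x 10^-6/K

1.0 x 10^-6/K


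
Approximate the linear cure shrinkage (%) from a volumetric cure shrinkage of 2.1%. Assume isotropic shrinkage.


Linear shrinkage ≈ vol_shrink/3 = 2.1/3 = 0.7%

0.7%


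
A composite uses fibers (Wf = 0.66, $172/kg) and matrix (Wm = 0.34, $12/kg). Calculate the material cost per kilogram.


Cost = cost_f*Wf + cost_m*Wm = 172*0.66 + 12*0.34 = $117.6/kg

$117.6/kg


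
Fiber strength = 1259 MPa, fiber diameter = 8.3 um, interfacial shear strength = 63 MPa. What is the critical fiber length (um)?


Lc = sigma_f * d / (2 * tau_i) = 1259 * 8.3 / (2 * 63) = 82.9 um

82.9 um


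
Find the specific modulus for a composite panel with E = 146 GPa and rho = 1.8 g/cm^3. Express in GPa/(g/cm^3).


Specific stiffness = E/rho = 146/1.8 = 81.1 GPa/(g/cm^3)

81.1 GPa/(g/cm^3)


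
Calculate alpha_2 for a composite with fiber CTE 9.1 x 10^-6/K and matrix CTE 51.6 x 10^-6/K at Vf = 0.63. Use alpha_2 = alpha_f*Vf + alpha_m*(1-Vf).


alpha_2 = alpha_f*Vf + alpha_m*(1-Vf) = 9.1*0.63 + 51.6*0.37 = 24.8 x 10^-6/K

24.8 x 10^-6/K


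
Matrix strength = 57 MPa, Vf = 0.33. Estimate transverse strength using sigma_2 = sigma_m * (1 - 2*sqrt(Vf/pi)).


factor = 1 - 2*sqrt(0.33/pi) = 0.3518
sigma_2 = 57 * 0.3518 = 20.05 MPa

20.05 MPa


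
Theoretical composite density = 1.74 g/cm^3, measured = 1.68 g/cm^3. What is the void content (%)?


Void% = (rho_theo - rho_actual)/rho_theo * 100 = (1.74 - 1.68)/1.74 * 100 = 3.45%

3.45%


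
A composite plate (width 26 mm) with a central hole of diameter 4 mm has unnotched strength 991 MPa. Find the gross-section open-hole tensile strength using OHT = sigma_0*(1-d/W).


OHT = sigma_0*(1-d/W) = 991*(1-4/26) = 838.5 MPa

838.5 MPa


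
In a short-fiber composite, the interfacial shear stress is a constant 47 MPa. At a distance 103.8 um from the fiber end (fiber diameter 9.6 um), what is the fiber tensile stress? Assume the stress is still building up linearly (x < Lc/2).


Force balance: sigma_f * (pi*d^2/4) = tau * (pi*d) * x  ->  sigma_f = 4 * tau * x / d
sigma_f = 4 * 47 * 103.8 / 9.6 = 2032.8 MPa

2032.8 MPa


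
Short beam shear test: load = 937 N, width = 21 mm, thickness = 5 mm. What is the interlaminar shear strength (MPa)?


ILSS = 3F/(4bh) = 3*937/(4*21*5) = 6.69 MPa

6.69 MPa


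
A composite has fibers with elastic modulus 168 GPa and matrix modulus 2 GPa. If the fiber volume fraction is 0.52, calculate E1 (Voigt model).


E1 = Ef*Vf + Em*(1-Vf) = 168*0.52 + 2*0.48 = 88.32 GPa

88.32 GPa


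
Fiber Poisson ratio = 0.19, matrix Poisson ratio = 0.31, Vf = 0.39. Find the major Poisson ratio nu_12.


nu_12 = nu_f*Vf + nu_m*(1-Vf) = 0.19*0.39 + 0.31*0.61 = 0.2632

0.2632


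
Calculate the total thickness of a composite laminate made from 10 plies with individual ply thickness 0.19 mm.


h = n * t_ply = 10 * 0.19 = 1.9 mm

1.9 mm


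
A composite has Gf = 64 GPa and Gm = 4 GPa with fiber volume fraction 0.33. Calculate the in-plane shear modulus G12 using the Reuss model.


1/G12 = Vf/Gf + (1-Vf)/Gm = 0.33/64 + 0.67/4
G12 = 5.79 GPa

5.79 GPa


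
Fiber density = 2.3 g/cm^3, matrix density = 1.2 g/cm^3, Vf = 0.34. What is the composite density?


rho_c = rho_f*Vf + rho_m*(1-Vf) = 2.3*0.34 + 1.2*0.66 = 1.574 g/cm^3

1.574 g/cm^3


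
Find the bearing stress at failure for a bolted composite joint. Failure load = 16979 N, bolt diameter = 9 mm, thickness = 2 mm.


sigma_br = F/(d*h) = 16979/(9*2) = 943.3 MPa

943.3 MPa


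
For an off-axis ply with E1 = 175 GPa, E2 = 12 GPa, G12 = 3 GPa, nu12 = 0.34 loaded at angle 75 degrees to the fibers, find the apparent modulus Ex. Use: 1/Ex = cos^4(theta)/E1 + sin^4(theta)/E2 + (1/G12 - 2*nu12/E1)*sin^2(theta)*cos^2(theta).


cos^4(75) = 0.004487, sin^4(75) = 0.870513, sin^2(75)*cos^2(75) = 0.0625
1/G12 - 2*nu12/E1 = 1/3 - 2*0.34/175 = 0.329448 GPa^-1
1/Ex = 0.004487/175 + 0.870513/12 + 0.329448*0.0625 = 0.0931588 GPa^-1
Ex = 10.73 GPa

10.73 GPa


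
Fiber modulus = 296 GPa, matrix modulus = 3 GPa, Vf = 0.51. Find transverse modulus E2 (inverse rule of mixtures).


1/E2 = Vf/Ef + (1-Vf)/Em = 0.51/296 + 0.49/3
E2 = 6.06 GPa

6.06 GPa


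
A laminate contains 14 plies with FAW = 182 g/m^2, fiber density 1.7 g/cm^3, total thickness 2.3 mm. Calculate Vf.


Vf = n * FAW / (rho_f * h * 1000) = 14 * 182 / (1.7 * 2.3 * 1000) = 0.6517

0.6517


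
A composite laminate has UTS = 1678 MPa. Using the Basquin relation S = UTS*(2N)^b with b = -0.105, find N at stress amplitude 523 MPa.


N = 0.5 * (S/UTS)^(1/b) = 0.5 * (523/1678)^(1/-0.105) = 33172.7959 cycles

33172.7959 cycles


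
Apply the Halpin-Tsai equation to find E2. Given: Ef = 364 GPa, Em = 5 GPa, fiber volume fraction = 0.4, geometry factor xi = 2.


eta = (Ef/Em - 1)/(Ef/Em + xi) = (72.8 - 1)/(72.8 + 2) = 0.9599
E2 = Em*(1+xi*eta*Vf)/(1-eta*Vf) = 14.35 GPa

14.35 GPa


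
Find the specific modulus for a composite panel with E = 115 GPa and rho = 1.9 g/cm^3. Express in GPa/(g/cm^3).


Specific stiffness = E/rho = 115/1.9 = 60.5 GPa/(g/cm^3)

60.5 GPa/(g/cm^3)


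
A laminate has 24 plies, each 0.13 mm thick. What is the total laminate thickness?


h = n * t_ply = 24 * 0.13 = 3.12 mm

3.12 mm


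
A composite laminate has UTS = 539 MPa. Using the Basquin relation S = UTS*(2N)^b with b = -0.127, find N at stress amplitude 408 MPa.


N = 0.5 * (S/UTS)^(1/b) = 0.5 * (408/539)^(1/-0.127) = 4.4788 cycles

4.4788 cycles


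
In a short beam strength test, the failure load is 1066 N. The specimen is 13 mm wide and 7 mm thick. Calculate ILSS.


ILSS = 3F/(4bh) = 3*1066/(4*13*7) = 8.79 MPa

8.79 MPa


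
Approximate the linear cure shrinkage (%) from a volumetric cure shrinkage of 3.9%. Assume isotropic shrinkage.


Linear shrinkage ≈ vol_shrink/3 = 3.9/3 = 1.3%

1.3%


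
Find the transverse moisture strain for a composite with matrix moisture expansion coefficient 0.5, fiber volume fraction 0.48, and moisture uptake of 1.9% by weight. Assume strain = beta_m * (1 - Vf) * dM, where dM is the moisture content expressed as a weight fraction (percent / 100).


dM = 1.9/100 = 0.019
strain = beta_m * (1-Vf) * dM = 0.5 * 0.52 * 0.019 = 0.00494

0.00494


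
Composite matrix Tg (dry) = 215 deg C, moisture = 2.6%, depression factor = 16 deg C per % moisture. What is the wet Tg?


Tg_wet = Tg_dry - k*moisture = 215 - 16*2.6 = 173.4 deg C

173.4 deg C


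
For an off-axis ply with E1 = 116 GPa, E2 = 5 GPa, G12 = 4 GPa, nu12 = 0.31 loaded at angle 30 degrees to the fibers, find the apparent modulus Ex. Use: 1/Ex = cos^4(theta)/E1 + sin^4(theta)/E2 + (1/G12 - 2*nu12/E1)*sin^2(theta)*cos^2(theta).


cos^4(30) = 0.5625, sin^4(30) = 0.0625, sin^2(30)*cos^2(30) = 0.1875
1/G12 - 2*nu12/E1 = 1/4 - 2*0.31/116 = 0.244655 GPa^-1
1/Ex = 0.5625/116 + 0.0625/5 + 0.244655*0.1875 = 0.063222 GPa^-1
Ex = 15.82 GPa

15.82 GPa


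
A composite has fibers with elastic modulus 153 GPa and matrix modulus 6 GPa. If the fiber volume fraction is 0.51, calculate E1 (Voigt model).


E1 = Ef*Vf + Em*(1-Vf) = 153*0.51 + 6*0.49 = 80.97 GPa

80.97 GPa


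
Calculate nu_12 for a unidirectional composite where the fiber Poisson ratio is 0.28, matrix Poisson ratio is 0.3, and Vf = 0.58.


nu_12 = nu_f*Vf + nu_m*(1-Vf) = 0.28*0.58 + 0.3*0.42 = 0.2884

0.2884


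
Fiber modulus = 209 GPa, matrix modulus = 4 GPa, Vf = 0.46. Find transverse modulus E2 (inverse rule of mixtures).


1/E2 = Vf/Ef + (1-Vf)/Em = 0.46/209 + 0.54/4
E2 = 7.29 GPa

7.29 GPa


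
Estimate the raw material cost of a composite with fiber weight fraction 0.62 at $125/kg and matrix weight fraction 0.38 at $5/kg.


Cost = cost_f*Wf + cost_m*Wm = 125*0.62 + 5*0.38 = $79.4/kg

$79.4/kg


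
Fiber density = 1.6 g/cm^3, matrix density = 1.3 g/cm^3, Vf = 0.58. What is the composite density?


rho_c = rho_f*Vf + rho_m*(1-Vf) = 1.6*0.58 + 1.3*0.42 = 1.474 g/cm^3

1.474 g/cm^3


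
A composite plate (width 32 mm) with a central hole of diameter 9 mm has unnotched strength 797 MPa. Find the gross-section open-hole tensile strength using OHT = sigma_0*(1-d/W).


OHT = sigma_0*(1-d/W) = 797*(1-9/32) = 572.8 MPa

572.8 MPa


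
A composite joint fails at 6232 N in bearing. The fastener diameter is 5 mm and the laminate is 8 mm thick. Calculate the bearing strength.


sigma_br = F/(d*h) = 6232/(5*8) = 155.8 MPa

155.8 MPa


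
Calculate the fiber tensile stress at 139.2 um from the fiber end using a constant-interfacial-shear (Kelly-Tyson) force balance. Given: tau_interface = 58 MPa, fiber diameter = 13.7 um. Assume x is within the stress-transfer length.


Force balance: sigma_f * (pi*d^2/4) = tau * (pi*d) * x  ->  sigma_f = 4 * tau * x / d
sigma_f = 4 * 58 * 139.2 / 13.7 = 2357.3 MPa

2357.3 MPa


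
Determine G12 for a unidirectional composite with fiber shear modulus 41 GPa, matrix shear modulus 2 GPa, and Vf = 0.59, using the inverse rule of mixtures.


1/G12 = Vf/Gf + (1-Vf)/Gm = 0.59/41 + 0.41/2
G12 = 4.56 GPa

4.56 GPa


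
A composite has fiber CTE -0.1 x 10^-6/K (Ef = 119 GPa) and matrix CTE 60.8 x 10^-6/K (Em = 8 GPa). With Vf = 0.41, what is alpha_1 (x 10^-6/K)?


E1 = Ef*Vf + Em*(1-Vf) = 53.51
alpha_1 = (alpha_f*Ef*Vf + alpha_m*Em*(1-Vf))/E1 = 5.27 x 10^-6/K

5.27 x 10^-6/K


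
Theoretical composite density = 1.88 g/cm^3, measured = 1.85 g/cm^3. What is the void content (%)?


Void% = (rho_theo - rho_actual)/rho_theo * 100 = (1.88 - 1.85)/1.88 * 100 = 1.6%

1.6%


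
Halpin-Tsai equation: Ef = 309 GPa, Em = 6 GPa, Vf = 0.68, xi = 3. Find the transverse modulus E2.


eta = (Ef/Em - 1)/(Ef/Em + xi) = (51.5 - 1)/(51.5 + 3) = 0.9266
E2 = Em*(1+xi*eta*Vf)/(1-eta*Vf) = 46.88 GPa

46.88 GPa


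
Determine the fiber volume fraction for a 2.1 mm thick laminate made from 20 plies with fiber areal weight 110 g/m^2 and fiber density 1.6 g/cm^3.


Vf = n * FAW / (rho_f * h * 1000) = 20 * 110 / (1.6 * 2.1 * 1000) = 0.6548

0.6548


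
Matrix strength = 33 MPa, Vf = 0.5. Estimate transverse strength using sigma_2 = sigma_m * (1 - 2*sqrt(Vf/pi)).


factor = 1 - 2*sqrt(0.5/pi) = 0.2021
sigma_2 = 33 * 0.2021 = 6.67 MPa

6.67 MPa


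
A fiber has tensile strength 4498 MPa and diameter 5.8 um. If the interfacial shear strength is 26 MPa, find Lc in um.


Lc = sigma_f * d / (2 * tau_i) = 4498 * 5.8 / (2 * 26) = 501.7 um

501.7 um


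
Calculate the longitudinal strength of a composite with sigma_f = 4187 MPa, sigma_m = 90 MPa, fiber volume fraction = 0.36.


sigma_1 = sigma_f*Vf + sigma_m*(1-Vf) = 4187*0.36 + 90*0.64 = 1564.9 MPa

1564.9 MPa


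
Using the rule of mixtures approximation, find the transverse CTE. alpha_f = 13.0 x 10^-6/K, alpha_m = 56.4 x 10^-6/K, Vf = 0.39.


alpha_2 = alpha_f*Vf + alpha_m*(1-Vf) = 13.0*0.39 + 56.4*0.61 = 39.5 x 10^-6/K

39.5 x 10^-6/K


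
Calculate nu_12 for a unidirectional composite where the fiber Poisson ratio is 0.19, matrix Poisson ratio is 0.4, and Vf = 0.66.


nu_12 = nu_f*Vf + nu_m*(1-Vf) = 0.19*0.66 + 0.4*0.34 = 0.2614

0.2614


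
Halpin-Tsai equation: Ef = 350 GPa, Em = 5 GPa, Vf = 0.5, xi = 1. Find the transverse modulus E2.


eta = (Ef/Em - 1)/(Ef/Em + xi) = (70.0 - 1)/(70.0 + 1) = 0.9718
E2 = Em*(1+xi*eta*Vf)/(1-eta*Vf) = 14.45 GPa

14.45 GPa


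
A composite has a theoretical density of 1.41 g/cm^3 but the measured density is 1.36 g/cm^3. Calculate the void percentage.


Void% = (rho_theo - rho_actual)/rho_theo * 100 = (1.41 - 1.36)/1.41 * 100 = 3.55%

3.55%


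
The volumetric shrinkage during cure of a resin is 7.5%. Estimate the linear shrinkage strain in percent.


Linear shrinkage ≈ vol_shrink/3 = 7.5/3 = 2.5%

2.5%


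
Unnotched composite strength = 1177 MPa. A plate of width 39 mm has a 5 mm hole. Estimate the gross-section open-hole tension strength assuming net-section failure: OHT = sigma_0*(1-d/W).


OHT = sigma_0*(1-d/W) = 1177*(1-5/39) = 1026.1 MPa

1026.1 MPa


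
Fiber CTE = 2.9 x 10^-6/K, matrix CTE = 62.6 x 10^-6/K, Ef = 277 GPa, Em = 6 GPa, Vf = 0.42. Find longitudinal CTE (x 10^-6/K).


E1 = Ef*Vf + Em*(1-Vf) = 119.82
alpha_1 = (alpha_f*Ef*Vf + alpha_m*Em*(1-Vf))/E1 = 4.63 x 10^-6/K

4.63 x 10^-6/K


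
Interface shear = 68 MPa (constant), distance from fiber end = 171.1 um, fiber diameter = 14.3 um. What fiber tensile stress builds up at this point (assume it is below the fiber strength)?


Force balance: sigma_f * (pi*d^2/4) = tau * (pi*d) * x  ->  sigma_f = 4 * tau * x / d
sigma_f = 4 * 68 * 171.1 / 14.3 = 3254.5 MPa

3254.5 MPa


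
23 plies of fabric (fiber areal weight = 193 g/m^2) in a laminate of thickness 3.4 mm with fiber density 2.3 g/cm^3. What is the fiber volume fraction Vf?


Vf = n * FAW / (rho_f * h * 1000) = 23 * 193 / (2.3 * 3.4 * 1000) = 0.5676

0.5676


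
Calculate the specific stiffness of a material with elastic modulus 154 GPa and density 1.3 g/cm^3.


Specific stiffness = E/rho = 154/1.3 = 118.5 GPa/(g/cm^3)

118.5 GPa/(g/cm^3)


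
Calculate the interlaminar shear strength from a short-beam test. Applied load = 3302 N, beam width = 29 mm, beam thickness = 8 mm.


ILSS = 3F/(4bh) = 3*3302/(4*29*8) = 10.67 MPa

10.67 MPa


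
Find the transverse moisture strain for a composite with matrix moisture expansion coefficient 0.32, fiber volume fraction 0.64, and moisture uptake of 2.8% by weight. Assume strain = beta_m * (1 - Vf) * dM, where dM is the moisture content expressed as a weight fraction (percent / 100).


dM = 2.8/100 = 0.028
strain = beta_m * (1-Vf) * dM = 0.32 * 0.36 * 0.028 = 0.0032256

0.0032256


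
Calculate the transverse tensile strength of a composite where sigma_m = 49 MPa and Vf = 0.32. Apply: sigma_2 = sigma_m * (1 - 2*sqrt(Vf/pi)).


factor = 1 - 2*sqrt(0.32/pi) = 0.3617
sigma_2 = 49 * 0.3617 = 17.72 MPa

17.72 MPa


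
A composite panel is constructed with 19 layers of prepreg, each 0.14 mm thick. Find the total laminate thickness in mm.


h = n * t_ply = 19 * 0.14 = 2.66 mm

2.66 mm


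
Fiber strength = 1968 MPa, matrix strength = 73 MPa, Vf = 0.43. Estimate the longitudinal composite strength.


sigma_1 = sigma_f*Vf + sigma_m*(1-Vf) = 1968*0.43 + 73*0.57 = 887.9 MPa

887.9 MPa


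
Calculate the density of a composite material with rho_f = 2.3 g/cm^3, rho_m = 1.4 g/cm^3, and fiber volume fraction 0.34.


rho_c = rho_f*Vf + rho_m*(1-Vf) = 2.3*0.34 + 1.4*0.66 = 1.706 g/cm^3

1.706 g/cm^3


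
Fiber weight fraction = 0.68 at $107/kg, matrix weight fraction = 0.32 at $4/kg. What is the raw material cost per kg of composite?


Cost = cost_f*Wf + cost_m*Wm = 107*0.68 + 4*0.32 = $74.04/kg

$74.04/kg


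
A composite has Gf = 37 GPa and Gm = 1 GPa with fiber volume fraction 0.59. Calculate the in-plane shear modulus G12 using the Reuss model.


1/G12 = Vf/Gf + (1-Vf)/Gm = 0.59/37 + 0.41/1
G12 = 2.35 GPa

2.35 GPa


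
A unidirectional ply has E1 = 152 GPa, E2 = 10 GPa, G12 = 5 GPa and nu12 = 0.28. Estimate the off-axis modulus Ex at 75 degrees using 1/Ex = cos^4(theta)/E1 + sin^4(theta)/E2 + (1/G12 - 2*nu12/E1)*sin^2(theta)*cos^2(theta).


cos^4(75) = 0.004487, sin^4(75) = 0.870513, sin^2(75)*cos^2(75) = 0.0625
1/G12 - 2*nu12/E1 = 1/5 - 2*0.28/152 = 0.196316 GPa^-1
1/Ex = 0.004487/152 + 0.870513/10 + 0.196316*0.0625 = 0.0993505 GPa^-1
Ex = 10.07 GPa

10.07 GPa


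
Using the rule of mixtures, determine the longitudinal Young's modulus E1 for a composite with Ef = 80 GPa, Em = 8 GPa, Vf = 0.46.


E1 = Ef*Vf + Em*(1-Vf) = 80*0.46 + 8*0.54 = 41.12 GPa

41.12 GPa


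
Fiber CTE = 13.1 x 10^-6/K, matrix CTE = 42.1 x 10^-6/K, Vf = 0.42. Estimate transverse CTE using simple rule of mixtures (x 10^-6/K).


alpha_2 = alpha_f*Vf + alpha_m*(1-Vf) = 13.1*0.42 + 42.1*0.58 = 29.9 x 10^-6/K

29.9 x 10^-6/K


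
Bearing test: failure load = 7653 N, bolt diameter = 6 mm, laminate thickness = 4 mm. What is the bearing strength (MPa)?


sigma_br = F/(d*h) = 7653/(6*4) = 318.9 MPa

318.9 MPa


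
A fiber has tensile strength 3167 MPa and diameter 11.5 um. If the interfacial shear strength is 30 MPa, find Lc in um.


Lc = sigma_f * d / (2 * tau_i) = 3167 * 11.5 / (2 * 30) = 607.0 um

607.0 um


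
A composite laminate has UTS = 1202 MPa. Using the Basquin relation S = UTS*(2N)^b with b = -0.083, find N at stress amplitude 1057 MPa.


N = 0.5 * (S/UTS)^(1/b) = 0.5 * (1057/1202)^(1/-0.083) = 2.3530 cycles

2.3530 cycles


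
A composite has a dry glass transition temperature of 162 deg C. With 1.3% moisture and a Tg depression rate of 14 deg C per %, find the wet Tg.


Tg_wet = Tg_dry - k*moisture = 162 - 14*1.3 = 143.8 deg C

143.8 deg C


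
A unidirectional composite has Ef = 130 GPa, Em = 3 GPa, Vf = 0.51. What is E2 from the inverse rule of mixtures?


1/E2 = Vf/Ef + (1-Vf)/Em = 0.51/130 + 0.49/3
E2 = 5.98 GPa

5.98 GPa


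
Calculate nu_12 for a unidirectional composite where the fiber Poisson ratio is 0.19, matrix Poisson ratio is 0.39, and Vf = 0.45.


nu_12 = nu_f*Vf + nu_m*(1-Vf) = 0.19*0.45 + 0.39*0.55 = 0.3

0.3


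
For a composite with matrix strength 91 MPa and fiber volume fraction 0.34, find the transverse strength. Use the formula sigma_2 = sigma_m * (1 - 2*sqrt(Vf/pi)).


factor = 1 - 2*sqrt(0.34/pi) = 0.342
sigma_2 = 91 * 0.342 = 31.13 MPa

31.13 MPa


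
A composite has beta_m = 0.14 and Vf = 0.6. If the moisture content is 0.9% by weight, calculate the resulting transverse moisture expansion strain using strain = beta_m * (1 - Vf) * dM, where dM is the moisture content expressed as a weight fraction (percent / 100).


dM = 0.9/100 = 0.009
strain = beta_m * (1-Vf) * dM = 0.14 * 0.4 * 0.009 = 0.000504

0.000504


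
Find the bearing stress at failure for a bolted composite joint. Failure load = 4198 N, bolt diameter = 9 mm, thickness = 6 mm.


sigma_br = F/(d*h) = 4198/(9*6) = 77.7 MPa

77.7 MPa


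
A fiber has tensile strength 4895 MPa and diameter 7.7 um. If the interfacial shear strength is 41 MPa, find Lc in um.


Lc = sigma_f * d / (2 * tau_i) = 4895 * 7.7 / (2 * 41) = 459.7 um

459.7 um


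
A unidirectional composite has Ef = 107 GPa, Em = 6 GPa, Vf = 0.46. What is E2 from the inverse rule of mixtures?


1/E2 = Vf/Ef + (1-Vf)/Em = 0.46/107 + 0.54/6
E2 = 10.6 GPa

10.6 GPa


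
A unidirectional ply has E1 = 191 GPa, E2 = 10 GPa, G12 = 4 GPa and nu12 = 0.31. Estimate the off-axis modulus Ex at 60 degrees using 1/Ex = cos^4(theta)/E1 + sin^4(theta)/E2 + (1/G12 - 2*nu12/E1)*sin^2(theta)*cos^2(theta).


cos^4(60) = 0.0625, sin^4(60) = 0.5625, sin^2(60)*cos^2(60) = 0.1875
1/G12 - 2*nu12/E1 = 1/4 - 2*0.31/191 = 0.246754 GPa^-1
1/Ex = 0.0625/191 + 0.5625/10 + 0.246754*0.1875 = 0.1028436 GPa^-1
Ex = 9.72 GPa

9.72 GPa


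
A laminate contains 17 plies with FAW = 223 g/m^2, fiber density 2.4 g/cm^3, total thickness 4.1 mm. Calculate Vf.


Vf = n * FAW / (rho_f * h * 1000) = 17 * 223 / (2.4 * 4.1 * 1000) = 0.3853

0.3853


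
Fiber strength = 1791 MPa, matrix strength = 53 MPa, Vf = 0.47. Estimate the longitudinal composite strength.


sigma_1 = sigma_f*Vf + sigma_m*(1-Vf) = 1791*0.47 + 53*0.53 = 869.9 MPa

869.9 MPa


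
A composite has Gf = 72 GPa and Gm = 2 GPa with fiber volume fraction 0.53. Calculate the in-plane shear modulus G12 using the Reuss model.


1/G12 = Vf/Gf + (1-Vf)/Gm = 0.53/72 + 0.47/2
G12 = 4.13 GPa

4.13 GPa


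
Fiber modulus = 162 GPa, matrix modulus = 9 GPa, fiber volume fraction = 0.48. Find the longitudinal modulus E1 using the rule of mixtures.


E1 = Ef*Vf + Em*(1-Vf) = 162*0.48 + 9*0.52 = 82.44 GPa

82.44 GPa


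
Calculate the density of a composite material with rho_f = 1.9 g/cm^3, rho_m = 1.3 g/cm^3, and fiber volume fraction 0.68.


rho_c = rho_f*Vf + rho_m*(1-Vf) = 1.9*0.68 + 1.3*0.32 = 1.708 g/cm^3

1.708 g/cm^3


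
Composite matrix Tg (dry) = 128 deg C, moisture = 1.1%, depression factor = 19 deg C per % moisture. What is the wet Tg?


Tg_wet = Tg_dry - k*moisture = 128 - 19*1.1 = 107.1 deg C

107.1 deg C


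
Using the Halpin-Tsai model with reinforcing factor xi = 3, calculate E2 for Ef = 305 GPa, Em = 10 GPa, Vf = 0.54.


eta = (Ef/Em - 1)/(Ef/Em + xi) = (30.5 - 1)/(30.5 + 3) = 0.8806
E2 = Em*(1+xi*eta*Vf)/(1-eta*Vf) = 46.27 GPa

46.27 GPa


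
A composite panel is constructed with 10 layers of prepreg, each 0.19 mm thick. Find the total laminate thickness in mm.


h = n * t_ply = 10 * 0.19 = 1.9 mm

1.9 mm


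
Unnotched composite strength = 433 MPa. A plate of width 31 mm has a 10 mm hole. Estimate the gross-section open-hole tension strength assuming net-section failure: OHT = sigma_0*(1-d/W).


OHT = sigma_0*(1-d/W) = 433*(1-10/31) = 293.3 MPa

293.3 MPa


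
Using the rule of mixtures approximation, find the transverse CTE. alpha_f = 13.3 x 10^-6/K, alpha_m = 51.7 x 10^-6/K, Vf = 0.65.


alpha_2 = alpha_f*Vf + alpha_m*(1-Vf) = 13.3*0.65 + 51.7*0.35 = 26.7 x 10^-6/K

26.7 x 10^-6/K


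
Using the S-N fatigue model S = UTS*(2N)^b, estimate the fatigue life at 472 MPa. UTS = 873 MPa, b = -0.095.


N = 0.5 * (S/UTS)^(1/b) = 0.5 * (472/873)^(1/-0.095) = 323.7851 cycles

323.7851 cycles


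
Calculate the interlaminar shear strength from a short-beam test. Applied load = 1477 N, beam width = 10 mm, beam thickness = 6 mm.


ILSS = 3F/(4bh) = 3*1477/(4*10*6) = 18.46 MPa

18.46 MPa


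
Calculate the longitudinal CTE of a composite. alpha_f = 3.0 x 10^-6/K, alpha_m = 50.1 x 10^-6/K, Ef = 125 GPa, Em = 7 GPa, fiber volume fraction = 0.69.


E1 = Ef*Vf + Em*(1-Vf) = 88.42
alpha_1 = (alpha_f*Ef*Vf + alpha_m*Em*(1-Vf))/E1 = 4.16 x 10^-6/K

4.16 x 10^-6/K


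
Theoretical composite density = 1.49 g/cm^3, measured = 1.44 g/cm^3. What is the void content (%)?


Void% = (rho_theo - rho_actual)/rho_theo * 100 = (1.49 - 1.44)/1.49 * 100 = 3.36%

3.36%


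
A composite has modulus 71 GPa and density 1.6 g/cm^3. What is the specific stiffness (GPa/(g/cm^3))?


Specific stiffness = E/rho = 71/1.6 = 44.4 GPa/(g/cm^3)

44.4 GPa/(g/cm^3)


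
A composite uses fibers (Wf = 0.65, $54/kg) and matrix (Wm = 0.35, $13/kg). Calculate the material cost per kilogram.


Cost = cost_f*Wf + cost_m*Wm = 54*0.65 + 13*0.35 = $39.65/kg

$39.65/kg


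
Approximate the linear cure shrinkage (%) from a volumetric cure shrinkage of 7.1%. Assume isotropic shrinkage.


Linear shrinkage ≈ vol_shrink/3 = 7.1/3 = 2.367%

2.367%


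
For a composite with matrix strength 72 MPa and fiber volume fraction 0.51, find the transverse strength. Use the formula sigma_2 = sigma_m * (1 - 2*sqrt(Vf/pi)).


factor = 1 - 2*sqrt(0.51/pi) = 0.1942
sigma_2 = 72 * 0.1942 = 13.98 MPa

13.98 MPa


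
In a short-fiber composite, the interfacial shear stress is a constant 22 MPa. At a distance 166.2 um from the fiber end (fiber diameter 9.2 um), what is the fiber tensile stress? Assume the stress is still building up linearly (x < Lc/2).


Force balance: sigma_f * (pi*d^2/4) = tau * (pi*d) * x  ->  sigma_f = 4 * tau * x / d
sigma_f = 4 * 22 * 166.2 / 9.2 = 1589.7 MPa

1589.7 MPa


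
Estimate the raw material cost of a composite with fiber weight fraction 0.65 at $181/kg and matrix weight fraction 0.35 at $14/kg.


Cost = cost_f*Wf + cost_m*Wm = 181*0.65 + 14*0.35 = $122.55/kg

$122.55/kg


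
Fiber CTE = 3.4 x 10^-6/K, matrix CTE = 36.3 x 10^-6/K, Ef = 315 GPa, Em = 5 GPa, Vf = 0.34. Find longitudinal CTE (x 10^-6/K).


E1 = Ef*Vf + Em*(1-Vf) = 110.4
alpha_1 = (alpha_f*Ef*Vf + alpha_m*Em*(1-Vf))/E1 = 4.38 x 10^-6/K

4.38 x 10^-6/K


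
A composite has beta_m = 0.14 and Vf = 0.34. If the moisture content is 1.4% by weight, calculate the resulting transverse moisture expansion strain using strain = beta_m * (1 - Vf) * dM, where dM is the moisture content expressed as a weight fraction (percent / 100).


dM = 1.4/100 = 0.014
strain = beta_m * (1-Vf) * dM = 0.14 * 0.66 * 0.014 = 0.0012936

0.0012936


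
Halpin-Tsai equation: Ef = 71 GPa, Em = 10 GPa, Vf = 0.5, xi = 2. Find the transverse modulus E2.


eta = (Ef/Em - 1)/(Ef/Em + xi) = (7.1 - 1)/(7.1 + 2) = 0.6703
E2 = Em*(1+xi*eta*Vf)/(1-eta*Vf) = 25.12 GPa

25.12 GPa


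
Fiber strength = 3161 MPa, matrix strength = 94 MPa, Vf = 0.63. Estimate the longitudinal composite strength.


sigma_1 = sigma_f*Vf + sigma_m*(1-Vf) = 3161*0.63 + 94*0.37 = 2026.2 MPa

2026.2 MPa


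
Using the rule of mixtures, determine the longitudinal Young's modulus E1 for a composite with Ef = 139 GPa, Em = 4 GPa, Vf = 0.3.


E1 = Ef*Vf + Em*(1-Vf) = 139*0.3 + 4*0.7 = 44.5 GPa

44.5 GPa


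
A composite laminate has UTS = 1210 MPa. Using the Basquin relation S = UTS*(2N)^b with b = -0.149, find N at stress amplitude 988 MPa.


N = 0.5 * (S/UTS)^(1/b) = 0.5 * (988/1210)^(1/-0.149) = 1.9488 cycles

1.9488 cycles


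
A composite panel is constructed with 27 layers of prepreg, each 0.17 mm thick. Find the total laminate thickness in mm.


h = n * t_ply = 27 * 0.17 = 4.59 mm

4.59 mm


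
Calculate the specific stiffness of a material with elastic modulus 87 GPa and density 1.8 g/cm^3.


Specific stiffness = E/rho = 87/1.8 = 48.3 GPa/(g/cm^3)

48.3 GPa/(g/cm^3)


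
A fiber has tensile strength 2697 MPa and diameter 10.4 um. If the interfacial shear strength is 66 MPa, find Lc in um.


Lc = sigma_f * d / (2 * tau_i) = 2697 * 10.4 / (2 * 66) = 212.5 um

212.5 um


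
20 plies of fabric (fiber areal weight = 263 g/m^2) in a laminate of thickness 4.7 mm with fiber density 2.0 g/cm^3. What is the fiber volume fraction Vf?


Vf = n * FAW / (rho_f * h * 1000) = 20 * 263 / (2.0 * 4.7 * 1000) = 0.5596

0.5596


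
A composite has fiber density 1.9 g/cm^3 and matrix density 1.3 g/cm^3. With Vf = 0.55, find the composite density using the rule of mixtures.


rho_c = rho_f*Vf + rho_m*(1-Vf) = 1.9*0.55 + 1.3*0.45 = 1.63 g/cm^3

1.63 g/cm^3


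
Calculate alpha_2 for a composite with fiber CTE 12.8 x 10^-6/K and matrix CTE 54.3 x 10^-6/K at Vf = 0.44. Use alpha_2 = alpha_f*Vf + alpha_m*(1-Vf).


alpha_2 = alpha_f*Vf + alpha_m*(1-Vf) = 12.8*0.44 + 54.3*0.56 = 36.0 x 10^-6/K

36.0 x 10^-6/K


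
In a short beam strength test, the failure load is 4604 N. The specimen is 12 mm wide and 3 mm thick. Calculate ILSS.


ILSS = 3F/(4bh) = 3*4604/(4*12*3) = 95.92 MPa

95.92 MPa


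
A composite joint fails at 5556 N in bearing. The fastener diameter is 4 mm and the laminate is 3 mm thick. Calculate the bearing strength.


sigma_br = F/(d*h) = 5556/(4*3) = 463.0 MPa

463.0 MPa


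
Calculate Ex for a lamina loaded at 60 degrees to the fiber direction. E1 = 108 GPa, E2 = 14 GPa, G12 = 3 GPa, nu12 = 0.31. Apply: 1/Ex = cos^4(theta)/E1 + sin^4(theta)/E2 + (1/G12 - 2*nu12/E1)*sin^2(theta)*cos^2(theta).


cos^4(60) = 0.0625, sin^4(60) = 0.5625, sin^2(60)*cos^2(60) = 0.1875
1/G12 - 2*nu12/E1 = 1/3 - 2*0.31/108 = 0.327593 GPa^-1
1/Ex = 0.0625/108 + 0.5625/14 + 0.327593*0.1875 = 0.1021809 GPa^-1
Ex = 9.79 GPa

9.79 GPa


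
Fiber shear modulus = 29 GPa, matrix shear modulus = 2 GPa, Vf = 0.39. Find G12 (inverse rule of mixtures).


1/G12 = Vf/Gf + (1-Vf)/Gm = 0.39/29 + 0.61/2
G12 = 3.14 GPa

3.14 GPa


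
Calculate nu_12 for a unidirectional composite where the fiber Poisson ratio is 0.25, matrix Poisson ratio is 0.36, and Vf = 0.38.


nu_12 = nu_f*Vf + nu_m*(1-Vf) = 0.25*0.38 + 0.36*0.62 = 0.3182

0.3182


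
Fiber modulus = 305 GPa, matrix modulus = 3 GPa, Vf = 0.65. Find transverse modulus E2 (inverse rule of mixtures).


1/E2 = Vf/Ef + (1-Vf)/Em = 0.65/305 + 0.35/3
E2 = 8.42 GPa

8.42 GPa


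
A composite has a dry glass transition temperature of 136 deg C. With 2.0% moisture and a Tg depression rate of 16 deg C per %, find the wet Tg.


Tg_wet = Tg_dry - k*moisture = 136 - 16*2.0 = 104.0 deg C

104.0 deg C


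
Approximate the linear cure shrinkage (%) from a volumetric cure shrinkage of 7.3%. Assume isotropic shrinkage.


Linear shrinkage ≈ vol_shrink/3 = 7.3/3 = 2.433%

2.433%


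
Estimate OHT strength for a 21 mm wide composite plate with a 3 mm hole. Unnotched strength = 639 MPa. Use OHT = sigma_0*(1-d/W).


OHT = sigma_0*(1-d/W) = 639*(1-3/21) = 547.7 MPa

547.7 MPa


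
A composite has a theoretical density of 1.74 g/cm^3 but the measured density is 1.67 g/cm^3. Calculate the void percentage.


Void% = (rho_theo - rho_actual)/rho_theo * 100 = (1.74 - 1.67)/1.74 * 100 = 4.02%

4.02%


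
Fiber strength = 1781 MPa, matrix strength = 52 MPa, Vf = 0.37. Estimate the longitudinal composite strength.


sigma_1 = sigma_f*Vf + sigma_m*(1-Vf) = 1781*0.37 + 52*0.63 = 691.7 MPa

691.7 MPa


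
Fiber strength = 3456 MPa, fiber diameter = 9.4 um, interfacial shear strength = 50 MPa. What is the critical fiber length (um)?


Lc = sigma_f * d / (2 * tau_i) = 3456 * 9.4 / (2 * 50) = 324.9 um

324.9 um


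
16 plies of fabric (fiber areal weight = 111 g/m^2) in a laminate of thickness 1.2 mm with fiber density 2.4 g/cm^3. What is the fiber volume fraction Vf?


Vf = n * FAW / (rho_f * h * 1000) = 16 * 111 / (2.4 * 1.2 * 1000) = 0.6167

0.6167


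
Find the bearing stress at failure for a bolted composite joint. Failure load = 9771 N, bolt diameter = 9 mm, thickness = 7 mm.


sigma_br = F/(d*h) = 9771/(9*7) = 155.1 MPa

155.1 MPa


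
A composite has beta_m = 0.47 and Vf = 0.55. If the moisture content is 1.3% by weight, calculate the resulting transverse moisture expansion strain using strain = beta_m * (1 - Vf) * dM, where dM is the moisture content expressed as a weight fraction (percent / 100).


dM = 1.3/100 = 0.013
strain = beta_m * (1-Vf) * dM = 0.47 * 0.45 * 0.013 = 0.0027495

0.0027495


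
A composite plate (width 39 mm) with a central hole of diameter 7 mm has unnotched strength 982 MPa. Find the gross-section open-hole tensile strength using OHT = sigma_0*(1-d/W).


OHT = sigma_0*(1-d/W) = 982*(1-7/39) = 805.7 MPa

805.7 MPa


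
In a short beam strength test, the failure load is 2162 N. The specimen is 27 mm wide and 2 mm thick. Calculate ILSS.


ILSS = 3F/(4bh) = 3*2162/(4*27*2) = 30.03 MPa

30.03 MPa


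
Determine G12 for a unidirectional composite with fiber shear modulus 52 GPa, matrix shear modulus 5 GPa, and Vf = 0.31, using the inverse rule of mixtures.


1/G12 = Vf/Gf + (1-Vf)/Gm = 0.31/52 + 0.69/5
G12 = 6.95 GPa

6.95 GPa


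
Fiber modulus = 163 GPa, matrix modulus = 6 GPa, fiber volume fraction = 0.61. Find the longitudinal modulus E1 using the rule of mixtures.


E1 = Ef*Vf + Em*(1-Vf) = 163*0.61 + 6*0.39 = 101.77 GPa

101.77 GPa


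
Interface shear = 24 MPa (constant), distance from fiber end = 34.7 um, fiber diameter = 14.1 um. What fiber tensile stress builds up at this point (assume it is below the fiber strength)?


Force balance: sigma_f * (pi*d^2/4) = tau * (pi*d) * x  ->  sigma_f = 4 * tau * x / d
sigma_f = 4 * 24 * 34.7 / 14.1 = 236.3 MPa

236.3 MPa


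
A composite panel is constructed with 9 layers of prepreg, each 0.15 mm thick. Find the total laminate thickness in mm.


h = n * t_ply = 9 * 0.15 = 1.35 mm

1.35 mm


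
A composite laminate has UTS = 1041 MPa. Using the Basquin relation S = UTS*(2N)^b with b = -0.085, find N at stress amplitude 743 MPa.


N = 0.5 * (S/UTS)^(1/b) = 0.5 * (743/1041)^(1/-0.085) = 26.4272 cycles

26.4272 cycles


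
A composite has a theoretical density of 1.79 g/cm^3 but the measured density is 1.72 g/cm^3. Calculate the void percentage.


Void% = (rho_theo - rho_actual)/rho_theo * 100 = (1.79 - 1.72)/1.79 * 100 = 3.91%

3.91%


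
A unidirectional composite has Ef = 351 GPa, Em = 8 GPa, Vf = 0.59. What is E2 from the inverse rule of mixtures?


1/E2 = Vf/Ef + (1-Vf)/Em = 0.59/351 + 0.41/8
E2 = 18.89 GPa

18.89 GPa


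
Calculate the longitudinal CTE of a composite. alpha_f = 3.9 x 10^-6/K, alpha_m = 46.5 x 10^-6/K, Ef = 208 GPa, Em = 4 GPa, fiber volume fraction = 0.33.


E1 = Ef*Vf + Em*(1-Vf) = 71.32
alpha_1 = (alpha_f*Ef*Vf + alpha_m*Em*(1-Vf))/E1 = 5.5 x 10^-6/K

5.5 x 10^-6/K


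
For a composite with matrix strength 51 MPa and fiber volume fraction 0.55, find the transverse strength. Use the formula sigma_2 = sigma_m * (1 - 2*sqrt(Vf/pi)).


factor = 1 - 2*sqrt(0.55/pi) = 0.1632
sigma_2 = 51 * 0.1632 = 8.32 MPa

8.32 MPa


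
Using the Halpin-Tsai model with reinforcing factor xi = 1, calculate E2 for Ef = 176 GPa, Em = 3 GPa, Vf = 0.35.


eta = (Ef/Em - 1)/(Ef/Em + xi) = (58.6667 - 1)/(58.6667 + 1) = 0.9665
E2 = Em*(1+xi*eta*Vf)/(1-eta*Vf) = 6.07 GPa

6.07 GPa


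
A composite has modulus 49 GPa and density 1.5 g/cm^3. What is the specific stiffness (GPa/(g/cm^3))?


Specific stiffness = E/rho = 49/1.5 = 32.7 GPa/(g/cm^3)

32.7 GPa/(g/cm^3)


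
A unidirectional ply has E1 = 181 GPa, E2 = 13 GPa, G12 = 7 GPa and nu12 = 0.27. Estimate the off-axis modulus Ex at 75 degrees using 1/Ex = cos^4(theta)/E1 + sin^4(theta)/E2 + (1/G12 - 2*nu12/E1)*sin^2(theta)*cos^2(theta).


cos^4(75) = 0.004487, sin^4(75) = 0.870513, sin^2(75)*cos^2(75) = 0.0625
1/G12 - 2*nu12/E1 = 1/7 - 2*0.27/181 = 0.139874 GPa^-1
1/Ex = 0.004487/181 + 0.870513/13 + 0.139874*0.0625 = 0.0757294 GPa^-1
Ex = 13.2 GPa

13.2 GPa
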